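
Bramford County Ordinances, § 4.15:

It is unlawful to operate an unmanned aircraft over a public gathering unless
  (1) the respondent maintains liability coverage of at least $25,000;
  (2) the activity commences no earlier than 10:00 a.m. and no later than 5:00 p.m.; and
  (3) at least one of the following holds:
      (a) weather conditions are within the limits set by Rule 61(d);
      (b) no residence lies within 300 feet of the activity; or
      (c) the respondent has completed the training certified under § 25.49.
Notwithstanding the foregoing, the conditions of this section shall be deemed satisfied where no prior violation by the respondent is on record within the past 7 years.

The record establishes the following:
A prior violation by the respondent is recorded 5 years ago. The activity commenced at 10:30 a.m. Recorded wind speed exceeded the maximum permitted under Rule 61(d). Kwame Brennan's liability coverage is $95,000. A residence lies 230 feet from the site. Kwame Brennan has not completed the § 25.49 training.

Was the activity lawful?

No — unlawful.

(1) coverage ≥ $25,000 — met.
(2) start within hours — satisfied.
(a) weather ok — not met.
(b) no residence in 300 ft — not satisfied.
(c) training certified — fails.
(3) = F OR F OR F = false.
Overall: T AND T AND F → false.
Exception (no prior violation) — not satisfied.
Result: main false OR exception false → false.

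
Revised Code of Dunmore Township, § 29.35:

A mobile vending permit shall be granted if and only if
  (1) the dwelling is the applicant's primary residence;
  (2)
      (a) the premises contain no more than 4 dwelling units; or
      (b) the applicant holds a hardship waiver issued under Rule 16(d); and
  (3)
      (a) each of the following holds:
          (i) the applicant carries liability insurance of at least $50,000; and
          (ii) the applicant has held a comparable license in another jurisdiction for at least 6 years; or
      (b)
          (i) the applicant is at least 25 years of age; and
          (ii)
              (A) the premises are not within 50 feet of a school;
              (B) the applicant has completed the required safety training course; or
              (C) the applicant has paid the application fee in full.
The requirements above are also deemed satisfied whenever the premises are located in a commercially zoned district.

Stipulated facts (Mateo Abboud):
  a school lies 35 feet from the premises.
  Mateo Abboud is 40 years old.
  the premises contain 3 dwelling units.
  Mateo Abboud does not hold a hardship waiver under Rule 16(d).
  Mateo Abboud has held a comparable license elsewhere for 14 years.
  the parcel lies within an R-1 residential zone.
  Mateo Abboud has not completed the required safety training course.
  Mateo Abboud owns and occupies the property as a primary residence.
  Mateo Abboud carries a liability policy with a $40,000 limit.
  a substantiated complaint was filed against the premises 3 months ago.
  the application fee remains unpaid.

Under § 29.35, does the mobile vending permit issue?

(1) primary residence — met.
(a) ≤ 4 units — holds.
(b) hardship waiver — fails.
So (2) is satisfied (T OR F).
(i) insurance ≥ $50,000 — not satisfied.
(ii) prior license ≥ 6 yr — met.
So (a) is not satisfied (F AND T).
(i) age ≥ 25 — satisfied.
(A) ≥50 ft from school — not met.
(B) safety training — not satisfied.
(C) fee paid — not satisfied.
(ii) = F OR F OR F = false.
So (b) is not satisfied (T AND F).
(3) = F OR F = false.
Overall: T AND T AND F → false.
Exception (commercially zoned) — not satisfied.
Result: main false OR exception false → false.

No — denied.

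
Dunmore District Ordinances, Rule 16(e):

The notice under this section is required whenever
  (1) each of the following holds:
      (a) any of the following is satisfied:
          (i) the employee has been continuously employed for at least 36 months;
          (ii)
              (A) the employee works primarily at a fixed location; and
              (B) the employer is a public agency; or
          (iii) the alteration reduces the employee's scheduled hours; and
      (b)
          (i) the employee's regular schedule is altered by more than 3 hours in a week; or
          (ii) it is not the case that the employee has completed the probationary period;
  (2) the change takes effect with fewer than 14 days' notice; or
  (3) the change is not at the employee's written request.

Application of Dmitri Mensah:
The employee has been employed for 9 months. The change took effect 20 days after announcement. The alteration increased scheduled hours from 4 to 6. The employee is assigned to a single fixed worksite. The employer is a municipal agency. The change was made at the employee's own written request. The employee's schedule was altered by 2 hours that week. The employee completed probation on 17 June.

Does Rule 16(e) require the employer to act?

No — not required.

(i) tenure ≥ 36 mo. — not met.
(A) fixed location — met.
(B) public agency — met.
(ii): T AND T → true.
(iii) hours reduced — not met.
So (a) is satisfied (F OR T OR F).
(i) schedule shift > 3h — fails.
(ii) not (past probation) — not met.
(b) = F OR F = false.
(1): T AND F → false.
(2) < 14 days' notice — not met.
(3) not employee-requested — not satisfied.
Overall = F OR F OR F = false.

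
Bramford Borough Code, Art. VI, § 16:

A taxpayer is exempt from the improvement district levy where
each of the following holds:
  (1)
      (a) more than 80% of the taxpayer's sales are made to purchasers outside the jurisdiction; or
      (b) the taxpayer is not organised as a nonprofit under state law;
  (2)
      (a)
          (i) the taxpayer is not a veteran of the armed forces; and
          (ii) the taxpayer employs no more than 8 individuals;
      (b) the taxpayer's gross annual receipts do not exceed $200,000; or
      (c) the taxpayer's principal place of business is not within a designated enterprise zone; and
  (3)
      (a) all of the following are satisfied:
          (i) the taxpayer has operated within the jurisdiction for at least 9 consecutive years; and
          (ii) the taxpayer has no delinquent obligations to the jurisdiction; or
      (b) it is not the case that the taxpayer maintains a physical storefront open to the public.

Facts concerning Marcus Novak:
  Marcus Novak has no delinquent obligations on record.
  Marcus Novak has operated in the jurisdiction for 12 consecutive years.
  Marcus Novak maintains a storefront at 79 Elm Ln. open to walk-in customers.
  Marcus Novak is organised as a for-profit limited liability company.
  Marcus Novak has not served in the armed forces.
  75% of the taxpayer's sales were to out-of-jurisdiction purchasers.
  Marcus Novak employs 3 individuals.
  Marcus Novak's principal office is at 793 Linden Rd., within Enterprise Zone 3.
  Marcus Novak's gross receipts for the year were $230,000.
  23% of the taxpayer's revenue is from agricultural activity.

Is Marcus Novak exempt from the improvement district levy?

Yes — exempt.

(a) >80% out-of-jur. sales — not met.
(b) not (nonprofit) — holds.
(1): F OR T → true.
(i) not (veteran) — met.
(ii) ≤ 8 employees — satisfied.
(a): T AND T → true.
(b) receipts ≤ $200,000 — fails.
(c) not (in enterprise zone) — not met.
So (2) is satisfied (T OR F OR F).
(i) ≥ 9 yrs in jurisdiction — satisfied.
(ii) no delinquency — holds.
(a): T AND T → true.
(b) not (has storefront) — not satisfied.
(3) = T OR F = true.
So Overall is satisfied (T AND T AND T).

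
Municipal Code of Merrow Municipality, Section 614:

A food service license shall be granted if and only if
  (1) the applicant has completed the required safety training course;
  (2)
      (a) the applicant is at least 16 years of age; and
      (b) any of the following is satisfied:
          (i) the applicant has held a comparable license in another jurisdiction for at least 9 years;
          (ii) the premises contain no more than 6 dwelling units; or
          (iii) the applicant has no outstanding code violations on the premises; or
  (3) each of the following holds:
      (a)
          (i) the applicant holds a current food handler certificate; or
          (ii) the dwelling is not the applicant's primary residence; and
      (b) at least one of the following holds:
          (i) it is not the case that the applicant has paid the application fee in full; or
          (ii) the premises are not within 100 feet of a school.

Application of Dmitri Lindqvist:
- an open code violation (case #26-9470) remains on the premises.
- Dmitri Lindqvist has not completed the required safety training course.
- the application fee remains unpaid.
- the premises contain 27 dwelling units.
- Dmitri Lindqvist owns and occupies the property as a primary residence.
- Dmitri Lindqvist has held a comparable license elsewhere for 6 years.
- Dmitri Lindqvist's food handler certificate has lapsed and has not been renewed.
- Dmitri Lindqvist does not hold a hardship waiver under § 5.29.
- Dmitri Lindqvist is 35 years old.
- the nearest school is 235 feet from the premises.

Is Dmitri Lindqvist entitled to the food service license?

(1) safety training — not satisfied.
(a) age ≥ 16 — satisfied.
(i) prior license ≥ 9 yr — fails.
(ii) ≤ 6 units — fails.
(iii) no code violations — not satisfied.
So (b) is not satisfied (F OR F OR F).
So (2) is not satisfied (T AND F).
(i) food handler cert. — not satisfied.
(ii) not (primary residence) — fails.
(a) = F OR F = false.
(i) not (fee paid) — holds.
(ii) ≥100 ft from school — met.
(b): T OR T → true.
(3): F AND T → false.
Overall = F OR F OR F = false.

No — denied.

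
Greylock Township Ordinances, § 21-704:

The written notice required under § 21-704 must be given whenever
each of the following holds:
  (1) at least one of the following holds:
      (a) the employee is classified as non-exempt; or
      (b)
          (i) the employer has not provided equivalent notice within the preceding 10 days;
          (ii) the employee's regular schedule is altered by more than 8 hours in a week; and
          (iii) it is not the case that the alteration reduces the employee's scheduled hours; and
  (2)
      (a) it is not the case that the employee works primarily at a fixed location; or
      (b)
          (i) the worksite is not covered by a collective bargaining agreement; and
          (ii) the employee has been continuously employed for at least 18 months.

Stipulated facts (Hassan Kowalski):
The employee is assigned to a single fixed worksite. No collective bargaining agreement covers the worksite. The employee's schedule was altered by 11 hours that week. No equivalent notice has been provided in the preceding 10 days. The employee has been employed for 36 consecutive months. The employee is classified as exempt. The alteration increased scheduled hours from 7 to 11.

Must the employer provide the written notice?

Yes — required.

(a) non-exempt — not met.
(i) no recent notice — met.
(ii) schedule shift > 8h — met.
(iii) not (hours reduced) — holds.
So (b) is satisfied (T AND T AND T).
(1) = F OR T = true.
(a) not (fixed location) — not satisfied.
(i) no CBA — holds.
(ii) tenure ≥ 18 mo. — satisfied.
(b) = T AND T = true.
(2) = F OR T = true.
So Overall is satisfied (T AND T).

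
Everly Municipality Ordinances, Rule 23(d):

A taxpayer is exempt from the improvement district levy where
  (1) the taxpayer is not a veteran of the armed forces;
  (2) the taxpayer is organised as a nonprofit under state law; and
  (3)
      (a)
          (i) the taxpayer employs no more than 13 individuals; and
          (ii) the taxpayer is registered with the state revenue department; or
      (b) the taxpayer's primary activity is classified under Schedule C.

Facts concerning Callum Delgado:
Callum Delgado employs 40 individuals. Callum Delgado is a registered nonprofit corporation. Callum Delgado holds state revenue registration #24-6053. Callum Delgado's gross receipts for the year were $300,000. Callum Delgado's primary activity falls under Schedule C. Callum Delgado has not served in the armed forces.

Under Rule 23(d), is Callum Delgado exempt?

(1) not (veteran) — holds.
(2) nonprofit — holds.
(i) ≤ 13 employees — fails.
(ii) state-registered — holds.
So (a) is not satisfied (F AND T).
(b) Schedule C activity — holds.
(3) = F OR T = true.
Overall: T AND T AND T → true.

Yes — exempt.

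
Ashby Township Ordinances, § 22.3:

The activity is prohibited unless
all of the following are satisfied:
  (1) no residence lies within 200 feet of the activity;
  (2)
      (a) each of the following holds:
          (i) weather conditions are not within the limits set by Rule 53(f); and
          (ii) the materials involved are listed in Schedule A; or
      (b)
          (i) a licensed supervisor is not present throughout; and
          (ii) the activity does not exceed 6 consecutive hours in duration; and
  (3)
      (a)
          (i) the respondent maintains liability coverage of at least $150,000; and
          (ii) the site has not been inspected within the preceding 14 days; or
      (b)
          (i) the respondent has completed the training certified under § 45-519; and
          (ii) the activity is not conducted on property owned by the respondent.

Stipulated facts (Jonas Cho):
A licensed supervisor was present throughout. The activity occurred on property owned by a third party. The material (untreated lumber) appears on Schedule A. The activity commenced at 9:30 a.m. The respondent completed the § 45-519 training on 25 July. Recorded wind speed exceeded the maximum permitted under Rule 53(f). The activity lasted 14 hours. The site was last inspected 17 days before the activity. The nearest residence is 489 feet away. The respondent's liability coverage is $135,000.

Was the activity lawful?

Yes — lawful.

(1) no residence in 200 ft — satisfied.
(i) not (weather ok) — satisfied.
(ii) Schedule A material — holds.
So (a) is satisfied (T AND T).
(i) not (supervisor present) — not met.
(ii) ≤ 6 hrs duration — not satisfied.
(b): F AND F → false.
(2): T OR F → true.
(i) coverage ≥ $150,000 — not met.
(ii) not (site inspected) — met.
(a): F AND T → false.
(i) training certified — met.
(ii) not (own property) — met.
So (b) is satisfied (T AND T).
(3) = F OR T = true.
So Overall is satisfied (T AND T AND T).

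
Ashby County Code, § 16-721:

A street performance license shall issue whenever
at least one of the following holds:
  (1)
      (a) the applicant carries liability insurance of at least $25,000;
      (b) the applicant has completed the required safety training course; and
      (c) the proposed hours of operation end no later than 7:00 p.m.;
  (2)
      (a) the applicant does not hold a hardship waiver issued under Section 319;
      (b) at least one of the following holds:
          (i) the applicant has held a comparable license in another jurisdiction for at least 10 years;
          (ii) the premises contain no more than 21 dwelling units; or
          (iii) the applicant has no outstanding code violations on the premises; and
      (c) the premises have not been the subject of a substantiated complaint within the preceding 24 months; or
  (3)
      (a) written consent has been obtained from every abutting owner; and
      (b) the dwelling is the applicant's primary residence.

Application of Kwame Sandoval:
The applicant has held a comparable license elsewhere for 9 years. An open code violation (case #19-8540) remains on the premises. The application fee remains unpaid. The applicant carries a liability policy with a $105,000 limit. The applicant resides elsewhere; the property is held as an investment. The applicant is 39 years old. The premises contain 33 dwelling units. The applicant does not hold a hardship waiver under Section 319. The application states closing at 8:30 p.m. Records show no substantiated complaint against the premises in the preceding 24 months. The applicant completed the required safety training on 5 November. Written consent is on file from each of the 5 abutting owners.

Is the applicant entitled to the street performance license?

(a) insurance ≥ $25,000 — satisfied.
(b) safety training — holds.
(c) closes by 7 p.m. — fails.
(1) = T AND T AND F = false.
(a) not (hardship waiver) — met.
(i) prior license ≥ 10 yr — fails.
(ii) ≤ 21 units — not met.
(iii) no code violations — fails.
(b): F OR F OR F → false.
(c) no complaint in 24 mo. — holds.
(2): T AND F AND T → false.
(a) all abutters consent — holds.
(b) primary residence — not satisfied.
(3): T AND F → false.
Overall: F OR F OR F → false.

No — denied.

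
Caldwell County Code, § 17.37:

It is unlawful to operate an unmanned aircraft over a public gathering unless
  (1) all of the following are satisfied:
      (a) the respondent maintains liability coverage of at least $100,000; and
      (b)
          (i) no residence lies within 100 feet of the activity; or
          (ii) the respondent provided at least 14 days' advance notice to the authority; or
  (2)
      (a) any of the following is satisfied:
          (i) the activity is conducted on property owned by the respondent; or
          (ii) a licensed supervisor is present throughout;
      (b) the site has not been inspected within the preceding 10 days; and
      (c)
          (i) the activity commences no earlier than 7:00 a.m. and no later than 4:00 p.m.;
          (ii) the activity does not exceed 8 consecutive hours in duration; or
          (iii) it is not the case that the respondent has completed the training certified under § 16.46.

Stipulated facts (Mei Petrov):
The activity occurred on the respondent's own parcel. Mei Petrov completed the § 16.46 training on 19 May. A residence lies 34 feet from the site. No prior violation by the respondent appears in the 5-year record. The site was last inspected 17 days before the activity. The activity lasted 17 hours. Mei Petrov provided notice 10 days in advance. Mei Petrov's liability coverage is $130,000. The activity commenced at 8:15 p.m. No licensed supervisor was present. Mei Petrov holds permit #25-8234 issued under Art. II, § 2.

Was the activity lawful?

(a) coverage ≥ $100,000 — satisfied.
(i) no residence in 100 ft — not met.
(ii) ≥14 days' notice — fails.
(b): F OR F → false.
(1): T AND F → false.
(i) own property — holds.
(ii) supervisor present — not satisfied.
(a): T OR F → true.
(b) not (site inspected) — holds.
(i) start within hours — not satisfied.
(ii) ≤ 8 hrs duration — not satisfied.
(iii) not (training certified) — not met.
(c): F OR F OR F → false.
(2) = T AND T AND F = false.
Overall = F OR F = false.

No — unlawful.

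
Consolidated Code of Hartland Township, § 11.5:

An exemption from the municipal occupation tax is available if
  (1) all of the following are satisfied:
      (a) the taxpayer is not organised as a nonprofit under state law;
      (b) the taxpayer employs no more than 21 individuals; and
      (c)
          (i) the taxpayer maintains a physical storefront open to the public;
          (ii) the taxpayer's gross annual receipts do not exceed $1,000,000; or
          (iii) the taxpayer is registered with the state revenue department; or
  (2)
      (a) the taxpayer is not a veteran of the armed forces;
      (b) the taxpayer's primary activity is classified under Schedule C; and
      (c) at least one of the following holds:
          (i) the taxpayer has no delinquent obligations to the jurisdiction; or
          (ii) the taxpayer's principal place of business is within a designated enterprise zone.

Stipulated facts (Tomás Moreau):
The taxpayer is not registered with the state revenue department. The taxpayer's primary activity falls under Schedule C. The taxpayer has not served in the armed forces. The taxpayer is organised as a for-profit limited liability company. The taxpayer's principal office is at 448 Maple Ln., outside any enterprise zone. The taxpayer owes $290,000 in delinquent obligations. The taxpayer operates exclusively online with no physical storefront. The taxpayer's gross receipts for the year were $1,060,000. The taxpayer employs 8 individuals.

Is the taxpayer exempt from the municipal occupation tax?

(a) not (nonprofit) — holds.
(b) ≤ 21 employees — met.
(i) has storefront — not met.
(ii) receipts ≤ $1,000,000 — fails.
(iii) state-registered — fails.
(c) = F OR F OR F = false.
(1): T AND T AND F → false.
(a) not (veteran) — met.
(b) Schedule C activity — holds.
(i) no delinquency — not met.
(ii) in enterprise zone — not satisfied.
So (c) is not satisfied (F OR F).
So (2) is not satisfied (T AND T AND F).
Overall = F OR F = false.

No — not exempt.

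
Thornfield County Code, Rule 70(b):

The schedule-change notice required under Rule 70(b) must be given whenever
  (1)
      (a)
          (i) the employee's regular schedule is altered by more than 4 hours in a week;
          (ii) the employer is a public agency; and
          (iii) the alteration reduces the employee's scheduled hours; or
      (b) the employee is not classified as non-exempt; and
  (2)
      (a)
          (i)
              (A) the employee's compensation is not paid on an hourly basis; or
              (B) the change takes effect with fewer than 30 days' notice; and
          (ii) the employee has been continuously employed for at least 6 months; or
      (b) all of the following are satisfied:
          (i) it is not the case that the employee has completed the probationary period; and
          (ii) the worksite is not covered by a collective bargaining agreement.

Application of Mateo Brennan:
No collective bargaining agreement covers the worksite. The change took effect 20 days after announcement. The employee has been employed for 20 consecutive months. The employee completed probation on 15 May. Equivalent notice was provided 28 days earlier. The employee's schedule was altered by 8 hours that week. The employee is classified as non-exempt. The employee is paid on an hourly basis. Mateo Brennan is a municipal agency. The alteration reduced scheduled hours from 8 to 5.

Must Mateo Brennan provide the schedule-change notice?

(i) schedule shift > 4h — satisfied.
(ii) public agency — holds.
(iii) hours reduced — satisfied.
So (a) is satisfied (T AND T AND T).
(b) not (non-exempt) — not met.
(1) = T OR F = true.
(A) not (hourly-paid) — fails.
(B) < 30 days' notice — met.
(i): F OR T → true.
(ii) tenure ≥ 6 mo. — holds.
(a) = T AND T = true.
(i) not (past probation) — fails.
(ii) no CBA — satisfied.
(b) = F AND T = false.
So (2) is satisfied (T OR F).
Overall: T AND T → true.

Yes — required.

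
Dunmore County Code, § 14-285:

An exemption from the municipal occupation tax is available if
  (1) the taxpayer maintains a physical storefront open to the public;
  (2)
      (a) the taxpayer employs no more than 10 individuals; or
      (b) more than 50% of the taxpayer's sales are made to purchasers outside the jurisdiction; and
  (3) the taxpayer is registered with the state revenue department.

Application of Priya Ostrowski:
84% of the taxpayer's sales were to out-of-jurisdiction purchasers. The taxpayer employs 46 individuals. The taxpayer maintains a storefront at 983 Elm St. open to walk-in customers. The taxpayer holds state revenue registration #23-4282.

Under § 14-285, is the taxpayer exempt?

(1) has storefront — met.
(a) ≤ 10 employees — fails.
(b) >50% out-of-jur. sales — met.
So (2) is satisfied (F OR T).
(3) state-registered — satisfied.
So Overall is satisfied (T AND T AND T).

Yes — exempt.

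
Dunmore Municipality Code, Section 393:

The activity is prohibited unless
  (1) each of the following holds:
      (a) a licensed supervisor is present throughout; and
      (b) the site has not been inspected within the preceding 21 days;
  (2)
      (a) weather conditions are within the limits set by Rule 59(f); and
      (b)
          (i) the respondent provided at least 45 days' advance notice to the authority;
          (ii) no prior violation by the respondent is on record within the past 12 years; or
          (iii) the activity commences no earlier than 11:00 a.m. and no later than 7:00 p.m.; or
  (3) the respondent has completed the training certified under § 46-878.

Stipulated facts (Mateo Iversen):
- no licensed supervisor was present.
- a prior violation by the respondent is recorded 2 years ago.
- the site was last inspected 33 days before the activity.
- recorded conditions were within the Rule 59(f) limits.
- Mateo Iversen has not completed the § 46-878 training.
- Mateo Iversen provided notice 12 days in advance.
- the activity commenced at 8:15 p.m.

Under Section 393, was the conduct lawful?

No — unlawful.

(a) supervisor present — fails.
(b) not (site inspected) — holds.
(1): F AND T → false.
(a) weather ok — satisfied.
(i) ≥45 days' notice — not satisfied.
(ii) no prior violation — not satisfied.
(iii) start within hours — not met.
(b) = F OR F OR F = false.
(2): T AND F → false.
(3) training certified — fails.
Overall = F OR F OR F = false.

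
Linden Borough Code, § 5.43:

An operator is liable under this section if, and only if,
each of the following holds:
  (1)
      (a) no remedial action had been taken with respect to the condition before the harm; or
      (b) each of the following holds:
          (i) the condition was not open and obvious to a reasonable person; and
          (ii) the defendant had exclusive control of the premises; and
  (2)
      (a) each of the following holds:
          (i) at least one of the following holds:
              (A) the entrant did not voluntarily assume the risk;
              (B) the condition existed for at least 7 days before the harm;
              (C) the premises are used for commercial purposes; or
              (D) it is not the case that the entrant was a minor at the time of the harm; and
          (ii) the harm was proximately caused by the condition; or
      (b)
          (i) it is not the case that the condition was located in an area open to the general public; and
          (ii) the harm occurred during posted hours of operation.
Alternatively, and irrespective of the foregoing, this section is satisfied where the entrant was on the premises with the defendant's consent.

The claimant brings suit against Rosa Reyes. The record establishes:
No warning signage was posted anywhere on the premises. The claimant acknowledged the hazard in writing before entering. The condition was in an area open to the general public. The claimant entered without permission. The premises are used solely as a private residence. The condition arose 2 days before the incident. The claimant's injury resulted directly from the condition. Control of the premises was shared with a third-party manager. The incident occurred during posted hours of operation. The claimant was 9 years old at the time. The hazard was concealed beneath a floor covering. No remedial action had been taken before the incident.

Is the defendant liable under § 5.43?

No — not liable.

(a) no remedial action — satisfied.
(i) not open/obvious — met.
(ii) exclusive control — not satisfied.
So (b) is not satisfied (T AND F).
So (1) is satisfied (T OR F).
(A) no assumed risk — not satisfied.
(B) condition ≥7 days old — not satisfied.
(C) commercial use — fails.
(D) not (entrant a minor) — not satisfied.
(i): F OR F OR F OR F → false.
(ii) proximate cause — satisfied.
So (a) is not satisfied (F AND T).
(i) not (public area) — fails.
(ii) during posted hours — met.
(b): F AND T → false.
(2) = F OR F = false.
Overall = T AND F = false.
Exception (consent to enter) — not satisfied.
Result: main false OR exception false → false.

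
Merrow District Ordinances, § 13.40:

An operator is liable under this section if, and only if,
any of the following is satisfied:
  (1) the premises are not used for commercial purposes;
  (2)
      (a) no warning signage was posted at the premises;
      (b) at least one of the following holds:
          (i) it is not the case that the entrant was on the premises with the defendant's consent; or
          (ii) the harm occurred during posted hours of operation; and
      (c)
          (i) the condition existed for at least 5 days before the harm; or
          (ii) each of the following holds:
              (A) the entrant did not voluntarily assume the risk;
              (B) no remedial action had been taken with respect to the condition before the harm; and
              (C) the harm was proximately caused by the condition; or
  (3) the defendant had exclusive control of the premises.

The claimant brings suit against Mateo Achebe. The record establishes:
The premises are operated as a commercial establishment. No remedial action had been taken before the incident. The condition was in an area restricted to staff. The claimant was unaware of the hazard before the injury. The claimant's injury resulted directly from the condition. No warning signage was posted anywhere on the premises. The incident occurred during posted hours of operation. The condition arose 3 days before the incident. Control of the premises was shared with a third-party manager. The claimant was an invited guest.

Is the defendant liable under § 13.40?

Yes — liable.

(1) not (commercial use) — fails.
(a) no signage posted — met.
(i) not (consent to enter) — not satisfied.
(ii) during posted hours — satisfied.
So (b) is satisfied (F OR T).
(i) condition ≥5 days old — fails.
(A) no assumed risk — satisfied.
(B) no remedial action — met.
(C) proximate cause — holds.
So (ii) is satisfied (T AND T AND T).
(c): F OR T → true.
(2): T AND T AND T → true.
(3) exclusive control — not met.
Overall: F OR T OR F → true.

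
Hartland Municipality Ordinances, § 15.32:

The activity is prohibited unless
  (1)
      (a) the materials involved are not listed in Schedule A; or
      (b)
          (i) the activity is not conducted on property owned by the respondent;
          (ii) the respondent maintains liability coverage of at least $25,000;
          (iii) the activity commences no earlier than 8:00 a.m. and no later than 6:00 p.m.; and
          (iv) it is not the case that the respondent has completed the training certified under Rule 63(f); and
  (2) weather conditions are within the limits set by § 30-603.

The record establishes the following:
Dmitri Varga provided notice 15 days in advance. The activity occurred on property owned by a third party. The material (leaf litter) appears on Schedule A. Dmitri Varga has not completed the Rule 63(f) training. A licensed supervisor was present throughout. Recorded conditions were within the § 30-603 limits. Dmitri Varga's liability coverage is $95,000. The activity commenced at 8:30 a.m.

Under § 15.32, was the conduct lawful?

(a) not (Schedule A material) — not met.
(i) not (own property) — holds.
(ii) coverage ≥ $25,000 — satisfied.
(iii) start within hours — holds.
(iv) not (training certified) — met.
(b) = T AND T AND T AND T = true.
So (1) is satisfied (F OR T).
(2) weather ok — holds.
Overall = T AND T = true.

Yes — lawful.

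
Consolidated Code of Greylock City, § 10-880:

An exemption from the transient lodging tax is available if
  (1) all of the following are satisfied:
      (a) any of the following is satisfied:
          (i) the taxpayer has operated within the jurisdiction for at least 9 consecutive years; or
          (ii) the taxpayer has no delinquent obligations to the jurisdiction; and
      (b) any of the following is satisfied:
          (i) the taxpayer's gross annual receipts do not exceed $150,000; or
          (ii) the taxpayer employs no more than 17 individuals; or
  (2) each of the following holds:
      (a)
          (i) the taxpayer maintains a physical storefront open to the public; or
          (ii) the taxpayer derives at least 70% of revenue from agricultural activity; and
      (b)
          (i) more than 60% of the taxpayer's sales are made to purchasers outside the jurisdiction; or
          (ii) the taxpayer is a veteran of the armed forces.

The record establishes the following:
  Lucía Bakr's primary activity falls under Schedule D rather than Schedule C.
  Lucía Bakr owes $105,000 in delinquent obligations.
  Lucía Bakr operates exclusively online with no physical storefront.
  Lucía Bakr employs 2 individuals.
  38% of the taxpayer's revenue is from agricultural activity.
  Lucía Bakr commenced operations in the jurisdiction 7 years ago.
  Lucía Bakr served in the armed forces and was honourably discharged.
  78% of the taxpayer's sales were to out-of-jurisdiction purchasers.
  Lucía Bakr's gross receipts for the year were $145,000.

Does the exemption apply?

No — not exempt.

(i) ≥ 9 yrs in jurisdiction — fails.
(ii) no delinquency — fails.
(a): F OR F → false.
(i) receipts ≤ $150,000 — holds.
(ii) ≤ 17 employees — holds.
(b): T OR T → true.
(1): F AND T → false.
(i) has storefront — not met.
(ii) ≥70% agricultural — not satisfied.
(a): F OR F → false.
(i) >60% out-of-jur. sales — satisfied.
(ii) veteran — satisfied.
(b): T OR T → true.
(2) = F AND T = false.
So Overall is not satisfied (F OR F).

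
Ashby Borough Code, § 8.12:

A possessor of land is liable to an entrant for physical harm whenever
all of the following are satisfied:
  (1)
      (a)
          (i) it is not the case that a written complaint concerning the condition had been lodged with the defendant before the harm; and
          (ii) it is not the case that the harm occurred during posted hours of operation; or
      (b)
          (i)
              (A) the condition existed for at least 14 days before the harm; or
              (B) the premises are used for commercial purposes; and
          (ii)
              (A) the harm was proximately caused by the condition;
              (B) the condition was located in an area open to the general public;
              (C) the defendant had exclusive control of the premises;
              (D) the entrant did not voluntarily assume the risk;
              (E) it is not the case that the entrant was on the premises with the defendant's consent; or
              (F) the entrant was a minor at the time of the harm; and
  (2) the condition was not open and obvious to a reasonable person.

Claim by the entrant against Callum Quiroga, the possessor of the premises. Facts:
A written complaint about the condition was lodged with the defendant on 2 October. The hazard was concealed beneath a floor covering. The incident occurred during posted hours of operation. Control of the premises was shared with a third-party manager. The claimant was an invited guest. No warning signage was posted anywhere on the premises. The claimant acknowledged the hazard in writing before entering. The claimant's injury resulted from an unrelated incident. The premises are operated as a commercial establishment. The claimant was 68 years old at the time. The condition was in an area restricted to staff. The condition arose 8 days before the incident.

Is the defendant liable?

No — not liable.

(i) not (complaint lodged) — not met.
(ii) not (during posted hours) — fails.
(a): F AND F → false.
(A) condition ≥14 days old — not met.
(B) commercial use — met.
So (i) is satisfied (F OR T).
(A) proximate cause — not met.
(B) public area — fails.
(C) exclusive control — not satisfied.
(D) no assumed risk — fails.
(E) not (consent to enter) — not met.
(F) entrant a minor — fails.
(ii): F OR F OR F OR F OR F OR F → false.
(b) = T AND F = false.
(1) = F OR F = false.
(2) not open/obvious — met.
So Overall is not satisfied (F AND T).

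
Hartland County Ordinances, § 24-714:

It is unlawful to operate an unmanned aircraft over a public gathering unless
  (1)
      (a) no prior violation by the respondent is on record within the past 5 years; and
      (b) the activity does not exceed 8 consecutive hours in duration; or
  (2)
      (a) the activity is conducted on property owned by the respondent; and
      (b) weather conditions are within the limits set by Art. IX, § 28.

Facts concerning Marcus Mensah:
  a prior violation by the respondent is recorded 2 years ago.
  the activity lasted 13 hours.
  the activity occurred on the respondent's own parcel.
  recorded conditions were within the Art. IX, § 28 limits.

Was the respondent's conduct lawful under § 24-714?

Yes — lawful.

(a) no prior violation — not satisfied.
(b) ≤ 8 hrs duration — not met.
(1) = F AND F = false.
(a) own property — satisfied.
(b) weather ok — holds.
(2): T AND T → true.
Overall = F OR T = true.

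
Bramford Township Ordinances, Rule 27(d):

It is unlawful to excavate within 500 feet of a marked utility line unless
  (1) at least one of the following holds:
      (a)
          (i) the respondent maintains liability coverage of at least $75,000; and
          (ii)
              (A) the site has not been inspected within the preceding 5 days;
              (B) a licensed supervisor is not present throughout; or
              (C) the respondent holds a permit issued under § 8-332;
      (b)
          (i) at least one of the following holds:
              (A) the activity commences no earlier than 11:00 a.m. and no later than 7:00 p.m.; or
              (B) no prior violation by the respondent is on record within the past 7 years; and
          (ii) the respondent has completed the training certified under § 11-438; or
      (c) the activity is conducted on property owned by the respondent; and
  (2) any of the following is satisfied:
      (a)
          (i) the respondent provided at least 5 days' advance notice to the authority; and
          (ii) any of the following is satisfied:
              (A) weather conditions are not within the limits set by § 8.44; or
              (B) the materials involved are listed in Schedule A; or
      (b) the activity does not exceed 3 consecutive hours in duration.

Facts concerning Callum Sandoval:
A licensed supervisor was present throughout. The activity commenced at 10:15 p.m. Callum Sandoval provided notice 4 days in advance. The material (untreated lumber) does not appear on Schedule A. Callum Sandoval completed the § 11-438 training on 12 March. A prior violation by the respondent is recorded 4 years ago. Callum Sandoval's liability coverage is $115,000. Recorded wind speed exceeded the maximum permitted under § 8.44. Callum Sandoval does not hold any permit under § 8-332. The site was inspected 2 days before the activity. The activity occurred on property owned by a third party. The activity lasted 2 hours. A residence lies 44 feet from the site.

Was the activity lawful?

No — unlawful.

(i) coverage ≥ $75,000 — met.
(A) not (site inspected) — fails.
(B) not (supervisor present) — fails.
(C) holds permit — not met.
So (ii) is not satisfied (F OR F OR F).
(a) = T AND F = false.
(A) start within hours — fails.
(B) no prior violation — fails.
(i): F OR F → false.
(ii) training certified — met.
(b) = F AND T = false.
(c) own property — not satisfied.
So (1) is not satisfied (F OR F OR F).
(i) ≥5 days' notice — fails.
(A) not (weather ok) — met.
(B) Schedule A material — not satisfied.
So (ii) is satisfied (T OR F).
So (a) is not satisfied (F AND T).
(b) ≤ 3 hrs duration — met.
So (2) is satisfied (F OR T).
Overall = F AND T = false.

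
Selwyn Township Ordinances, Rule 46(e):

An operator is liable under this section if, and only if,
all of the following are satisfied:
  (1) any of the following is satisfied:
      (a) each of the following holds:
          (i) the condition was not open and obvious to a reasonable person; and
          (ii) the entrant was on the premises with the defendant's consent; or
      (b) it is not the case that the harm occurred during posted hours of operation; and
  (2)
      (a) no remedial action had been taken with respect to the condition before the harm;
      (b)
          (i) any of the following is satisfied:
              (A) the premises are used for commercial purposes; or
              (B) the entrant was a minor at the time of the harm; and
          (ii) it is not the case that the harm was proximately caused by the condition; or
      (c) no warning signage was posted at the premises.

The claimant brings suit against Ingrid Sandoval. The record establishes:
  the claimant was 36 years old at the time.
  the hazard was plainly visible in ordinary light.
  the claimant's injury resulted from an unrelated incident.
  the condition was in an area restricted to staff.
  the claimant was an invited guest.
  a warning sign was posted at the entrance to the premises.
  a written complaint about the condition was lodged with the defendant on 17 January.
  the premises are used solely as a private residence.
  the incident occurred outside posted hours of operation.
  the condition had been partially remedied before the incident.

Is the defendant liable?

No — not liable.

(i) not open/obvious — fails.
(ii) consent to enter — satisfied.
So (a) is not satisfied (F AND T).
(b) not (during posted hours) — holds.
So (1) is satisfied (F OR T).
(a) no remedial action — not met.
(A) commercial use — not met.
(B) entrant a minor — not satisfied.
(i) = F OR F = false.
(ii) not (proximate cause) — holds.
So (b) is not satisfied (F AND T).
(c) no signage posted — fails.
(2): F OR F OR F → false.
Overall: T AND F → false.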